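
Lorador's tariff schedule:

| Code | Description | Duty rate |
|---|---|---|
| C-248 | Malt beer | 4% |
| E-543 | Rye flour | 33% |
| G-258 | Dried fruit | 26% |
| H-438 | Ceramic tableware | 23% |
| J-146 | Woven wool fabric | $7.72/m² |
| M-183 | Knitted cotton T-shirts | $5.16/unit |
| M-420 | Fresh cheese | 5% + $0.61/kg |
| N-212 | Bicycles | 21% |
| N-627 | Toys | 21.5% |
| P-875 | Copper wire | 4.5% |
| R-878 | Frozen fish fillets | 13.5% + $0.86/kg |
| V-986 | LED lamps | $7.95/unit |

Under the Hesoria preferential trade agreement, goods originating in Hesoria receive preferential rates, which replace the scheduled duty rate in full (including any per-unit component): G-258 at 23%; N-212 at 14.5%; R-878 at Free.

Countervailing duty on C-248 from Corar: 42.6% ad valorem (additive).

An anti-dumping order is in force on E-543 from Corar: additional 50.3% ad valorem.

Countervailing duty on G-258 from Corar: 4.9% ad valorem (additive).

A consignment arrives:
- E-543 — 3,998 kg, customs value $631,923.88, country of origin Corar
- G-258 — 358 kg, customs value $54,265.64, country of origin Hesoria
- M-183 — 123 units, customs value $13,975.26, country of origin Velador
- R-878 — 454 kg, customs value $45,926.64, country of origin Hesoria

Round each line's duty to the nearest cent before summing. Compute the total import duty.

Line 1 (E-543, Corar, 3,998 kg, $631,923.88):
Base rate for E-543 is 33%.
Additional duty on E-543 from Corar: +50.3%. Applied ad valorem rate: 33% + 50.3% = 83.3%.
Duty = $631,923.88 × 83.3% = $526,392.59.
Line 2 (G-258, Hesoria, 358 kg, $54,265.64):
Base rate for G-258 is 26%.
Origin Hesoria qualifies under the Lorador–Hesoria agreement and G-258 is covered: preferential rate 23% applies instead.
The additional-duty order on G-258 targets Corar, not Hesoria; it does not apply.
Duty = $54,265.64 × 23% = $12,481.10.
Line 3 (M-183, Velador, 123 units, $13,975.26):
Base rate for M-183 is $5.16/unit.
Duty = 123 × $5.16 = $634.68.
Line 4 (R-878, Hesoria, 454 kg, $45,926.64):
Base rate for R-878 is 13.5% + $0.86/kg.
Origin Hesoria qualifies under the Lorador–Hesoria agreement and R-878 is covered: preferential rate Free applies instead.
Duty = $45,926.64 × 0% = $0.00.
Total = $526,392.59 + $12,481.10 + $634.68 + $0.00 = $539,508.37.

$539,508.37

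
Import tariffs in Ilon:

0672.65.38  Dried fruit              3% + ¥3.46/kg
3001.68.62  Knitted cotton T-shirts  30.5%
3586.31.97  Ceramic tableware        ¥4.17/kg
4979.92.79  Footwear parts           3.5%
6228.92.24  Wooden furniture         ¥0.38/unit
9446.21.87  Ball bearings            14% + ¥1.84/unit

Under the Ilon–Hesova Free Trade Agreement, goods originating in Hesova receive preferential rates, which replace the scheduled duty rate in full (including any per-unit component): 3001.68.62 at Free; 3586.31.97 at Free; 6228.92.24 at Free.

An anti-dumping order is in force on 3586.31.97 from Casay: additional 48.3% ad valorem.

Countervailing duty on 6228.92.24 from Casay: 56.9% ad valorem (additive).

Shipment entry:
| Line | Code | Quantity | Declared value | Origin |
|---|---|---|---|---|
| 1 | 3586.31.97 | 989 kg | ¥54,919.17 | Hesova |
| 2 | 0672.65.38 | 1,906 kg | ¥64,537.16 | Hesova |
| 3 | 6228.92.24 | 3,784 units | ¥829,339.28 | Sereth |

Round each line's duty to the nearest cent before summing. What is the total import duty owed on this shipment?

¥9,968.79

Line 1 (3586.31.97, Hesova, 989 kg, ¥54,919.17):
Base rate for 3586.31.97 is ¥4.17/kg.
Origin Hesova qualifies under the Ilon–Hesova agreement and 3586.31.97 is covered: preferential rate Free applies instead.
The additional-duty order on 3586.31.97 targets Casay, not Hesova; it does not apply.
Duty = ¥54,919.17 × 0% = ¥0.00.
Line 2 (0672.65.38, Hesova, 1,906 kg, ¥64,537.16):
Base rate for 0672.65.38 is 3% + ¥3.46/kg.
Origin Hesova is the FTA partner but 0672.65.38 is not on the preference list; base rate stands.
Duty = ¥64,537.16 × 3% + 1,906 × ¥3.46 = ¥8,530.87.
Line 3 (6228.92.24, Sereth, 3,784 units, ¥829,339.28):
Base rate for 6228.92.24 is ¥0.38/unit.
6228.92.24 has an FTA preferential rate, but origin Sereth is not Hesova; base rate stands.
The additional-duty order on 6228.92.24 targets Casay, not Sereth; it does not apply.
Duty = 3,784 × ¥0.38 = ¥1,437.92.
Total = ¥0.00 + ¥8,530.87 + ¥1,437.92 = ¥9,968.79.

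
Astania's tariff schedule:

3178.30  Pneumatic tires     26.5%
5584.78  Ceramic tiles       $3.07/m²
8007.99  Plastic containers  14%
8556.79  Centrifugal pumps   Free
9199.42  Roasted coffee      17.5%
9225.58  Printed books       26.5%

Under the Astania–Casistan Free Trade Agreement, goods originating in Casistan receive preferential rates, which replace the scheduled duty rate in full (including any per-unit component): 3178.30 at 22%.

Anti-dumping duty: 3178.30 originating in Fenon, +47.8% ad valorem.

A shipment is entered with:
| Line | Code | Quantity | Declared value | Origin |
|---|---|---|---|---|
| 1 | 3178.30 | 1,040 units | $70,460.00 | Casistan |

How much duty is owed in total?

$15,501.20

Line 1 (3178.30, Casistan, 1,040 units, $70,460.00):
Base rate for 3178.30 is 26.5%.
Origin Casistan qualifies under the Astania–Casistan agreement and 3178.30 is covered: preferential rate 22% applies instead.
The additional-duty order on 3178.30 targets Fenon, not Casistan; it does not apply.
Duty = $70,460.00 × 22% = $15,501.20.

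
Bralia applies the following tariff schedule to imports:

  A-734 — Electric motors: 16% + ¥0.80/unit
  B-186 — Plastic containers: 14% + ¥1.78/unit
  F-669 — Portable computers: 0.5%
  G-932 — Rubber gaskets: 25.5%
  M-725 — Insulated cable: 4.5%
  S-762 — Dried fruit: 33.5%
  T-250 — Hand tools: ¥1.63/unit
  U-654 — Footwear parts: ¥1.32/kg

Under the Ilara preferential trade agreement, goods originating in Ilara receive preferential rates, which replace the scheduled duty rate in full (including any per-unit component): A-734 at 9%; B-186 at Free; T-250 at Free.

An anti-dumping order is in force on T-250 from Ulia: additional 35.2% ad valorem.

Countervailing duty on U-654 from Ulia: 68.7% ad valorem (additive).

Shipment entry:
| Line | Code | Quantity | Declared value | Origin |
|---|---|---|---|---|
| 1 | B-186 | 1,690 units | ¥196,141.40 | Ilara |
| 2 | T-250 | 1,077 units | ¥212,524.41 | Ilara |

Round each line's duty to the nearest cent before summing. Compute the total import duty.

Line 1 (B-186, Ilara, 1,690 units, ¥196,141.40):
Base rate for B-186 is 14% + ¥1.78/unit.
Origin Ilara qualifies under the Bralia–Ilara agreement and B-186 is covered: preferential rate Free applies instead.
Duty = ¥196,141.40 × 0% = ¥0.00.
Line 2 (T-250, Ilara, 1,077 units, ¥212,524.41):
Base rate for T-250 is ¥1.63/unit.
Origin Ilara qualifies under the Bralia–Ilara agreement and T-250 is covered: preferential rate Free applies instead.
The additional-duty order on T-250 targets Ulia, not Ilara; it does not apply.
Duty = ¥212,524.41 × 0% = ¥0.00.
Total = ¥0.00 + ¥0.00 = ¥0.00.

¥0.00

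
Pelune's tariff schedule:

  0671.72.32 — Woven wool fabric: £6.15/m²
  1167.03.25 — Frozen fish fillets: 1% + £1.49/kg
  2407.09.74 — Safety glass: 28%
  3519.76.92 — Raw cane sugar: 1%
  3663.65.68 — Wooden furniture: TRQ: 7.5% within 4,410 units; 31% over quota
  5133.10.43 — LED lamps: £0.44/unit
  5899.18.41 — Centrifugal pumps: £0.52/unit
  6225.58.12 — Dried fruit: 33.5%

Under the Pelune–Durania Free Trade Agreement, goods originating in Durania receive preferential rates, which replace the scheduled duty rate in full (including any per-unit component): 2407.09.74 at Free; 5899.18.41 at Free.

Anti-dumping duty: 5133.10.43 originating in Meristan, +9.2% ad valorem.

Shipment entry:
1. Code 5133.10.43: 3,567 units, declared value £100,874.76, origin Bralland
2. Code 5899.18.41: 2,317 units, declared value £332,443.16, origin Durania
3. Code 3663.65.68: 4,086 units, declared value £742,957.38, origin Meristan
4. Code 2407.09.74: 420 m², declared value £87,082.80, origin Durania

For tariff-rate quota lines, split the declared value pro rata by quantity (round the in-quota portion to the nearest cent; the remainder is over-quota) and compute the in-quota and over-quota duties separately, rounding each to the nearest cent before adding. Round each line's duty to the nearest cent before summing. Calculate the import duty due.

£57,291.28

Line 1 (5133.10.43, Bralland, 3,567 units, £100,874.76):
Base rate for 5133.10.43 is £0.44/unit.
The additional-duty order on 5133.10.43 targets Meristan, not Bralland; it does not apply.
Duty = 3,567 × £0.44 = £1,569.48.
Line 2 (5899.18.41, Durania, 2,317 units, £332,443.16):
Base rate for 5899.18.41 is £0.52/unit.
Origin Durania qualifies under the Pelune–Durania agreement and 5899.18.41 is covered: preferential rate Free applies instead.
Duty = £332,443.16 × 0% = £0.00.
Line 3 (3663.65.68, Meristan, 4,086 units, £742,957.38):
Code 3663.65.68 is under a tariff-rate quota (threshold 4,410 units). Quantity 4,086 units is within the quota, so the in-quota rate 7.5% applies to the full value.
Duty = £742,957.38 × 7.5% = £55,721.80.
Line 4 (2407.09.74, Durania, 420 m², £87,082.80):
Base rate for 2407.09.74 is 28%.
Origin Durania qualifies under the Pelune–Durania agreement and 2407.09.74 is covered: preferential rate Free applies instead.
Duty = £87,082.80 × 0% = £0.00.
Total = £1,569.48 + £0.00 + £55,721.80 + £0.00 = £57,291.28.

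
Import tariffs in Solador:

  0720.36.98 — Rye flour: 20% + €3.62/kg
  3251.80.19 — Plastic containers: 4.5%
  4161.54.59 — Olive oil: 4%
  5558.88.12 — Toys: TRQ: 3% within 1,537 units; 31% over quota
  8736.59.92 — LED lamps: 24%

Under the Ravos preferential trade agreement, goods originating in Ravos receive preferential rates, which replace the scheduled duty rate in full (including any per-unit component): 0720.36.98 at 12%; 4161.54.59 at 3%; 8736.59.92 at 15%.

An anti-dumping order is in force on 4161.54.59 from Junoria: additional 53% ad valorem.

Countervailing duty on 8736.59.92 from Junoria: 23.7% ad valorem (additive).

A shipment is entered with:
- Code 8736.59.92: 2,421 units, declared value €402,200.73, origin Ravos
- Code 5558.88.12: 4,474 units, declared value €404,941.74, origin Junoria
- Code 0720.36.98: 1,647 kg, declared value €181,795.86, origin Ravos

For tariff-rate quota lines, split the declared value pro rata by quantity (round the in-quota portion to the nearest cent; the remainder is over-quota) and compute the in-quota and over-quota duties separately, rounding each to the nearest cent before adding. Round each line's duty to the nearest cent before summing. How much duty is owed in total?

Line 1 (8736.59.92, Ravos, 2,421 units, €402,200.73):
Base rate for 8736.59.92 is 24%.
Origin Ravos qualifies under the Solador–Ravos agreement and 8736.59.92 is covered: preferential rate 15% applies instead.
The additional-duty order on 8736.59.92 targets Junoria, not Ravos; it does not apply.
Duty = €402,200.73 × 15% = €60,330.11.
Line 2 (5558.88.12, Junoria, 4,474 units, €404,941.74):
Code 5558.88.12 is under a tariff-rate quota (threshold 1,537 units). In-quota: 1,537 units at 3%; over-quota: 2,937 units at 31%.
Pro-rata value split: in-quota = €404,941.74 × 1,537/4,474 = €139,113.87; over-quota = €404,941.74 − €139,113.87 = €265,827.87.
In-quota duty = €139,113.87 × 3% = €4,173.42. Over-quota duty = €265,827.87 × 31% = €82,406.64.
Line duty = €4,173.42 + €82,406.64 = €86,580.06.
Line 3 (0720.36.98, Ravos, 1,647 kg, €181,795.86):
Base rate for 0720.36.98 is 20% + €3.62/kg.
Origin Ravos qualifies under the Solador–Ravos agreement and 0720.36.98 is covered: preferential rate 12% applies instead.
Duty = €181,795.86 × 12% = €21,815.50.
Total = €60,330.11 + €86,580.06 + €21,815.50 = €168,725.67.

€168,725.67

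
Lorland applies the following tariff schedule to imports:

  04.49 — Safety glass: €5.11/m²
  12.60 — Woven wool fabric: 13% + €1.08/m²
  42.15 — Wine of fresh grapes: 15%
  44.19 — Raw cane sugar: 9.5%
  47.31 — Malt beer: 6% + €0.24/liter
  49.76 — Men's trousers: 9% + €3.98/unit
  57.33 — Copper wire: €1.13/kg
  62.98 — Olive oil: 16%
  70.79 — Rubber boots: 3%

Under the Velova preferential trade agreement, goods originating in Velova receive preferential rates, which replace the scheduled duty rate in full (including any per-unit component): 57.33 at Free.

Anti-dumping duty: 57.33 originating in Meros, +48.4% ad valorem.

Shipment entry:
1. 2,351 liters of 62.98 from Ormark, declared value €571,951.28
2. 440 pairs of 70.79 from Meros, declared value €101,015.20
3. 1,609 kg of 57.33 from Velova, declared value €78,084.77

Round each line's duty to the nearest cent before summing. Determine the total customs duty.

Line 1 (62.98, Ormark, 2,351 liters, €571,951.28):
Base rate for 62.98 is 16%.
Duty = €571,951.28 × 16% = €91,512.20.
Line 2 (70.79, Meros, 440 pairs, €101,015.20):
Base rate for 70.79 is 3%.
Duty = €101,015.20 × 3% = €3,030.46.
Line 3 (57.33, Velova, 1,609 kg, €78,084.77):
Base rate for 57.33 is €1.13/kg.
Origin Velova qualifies under the Lorland–Velova agreement and 57.33 is covered: preferential rate Free applies instead.
The additional-duty order on 57.33 targets Meros, not Velova; it does not apply.
Duty = €78,084.77 × 0% = €0.00.
Total = €91,512.20 + €3,030.46 + €0.00 = €94,542.66.

€94,542.66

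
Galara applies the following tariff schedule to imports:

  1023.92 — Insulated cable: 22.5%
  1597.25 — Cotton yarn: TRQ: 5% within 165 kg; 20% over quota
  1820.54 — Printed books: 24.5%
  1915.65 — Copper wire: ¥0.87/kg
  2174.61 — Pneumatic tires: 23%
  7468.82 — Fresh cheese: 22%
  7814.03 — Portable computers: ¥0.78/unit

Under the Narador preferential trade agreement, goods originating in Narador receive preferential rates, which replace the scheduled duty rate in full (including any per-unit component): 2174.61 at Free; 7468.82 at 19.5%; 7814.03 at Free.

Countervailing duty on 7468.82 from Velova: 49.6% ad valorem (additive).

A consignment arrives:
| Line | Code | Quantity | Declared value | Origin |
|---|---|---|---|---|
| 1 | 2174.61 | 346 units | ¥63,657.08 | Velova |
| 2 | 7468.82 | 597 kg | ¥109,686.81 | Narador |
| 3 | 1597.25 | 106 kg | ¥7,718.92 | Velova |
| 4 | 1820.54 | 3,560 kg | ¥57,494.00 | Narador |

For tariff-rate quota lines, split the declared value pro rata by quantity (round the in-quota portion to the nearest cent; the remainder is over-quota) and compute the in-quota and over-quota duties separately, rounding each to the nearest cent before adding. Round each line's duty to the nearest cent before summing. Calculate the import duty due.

¥50,502.04

Line 1 (2174.61, Velova, 346 units, ¥63,657.08):
Base rate for 2174.61 is 23%.
2174.61 has an FTA preferential rate, but origin Velova is not Narador; base rate stands.
Duty = ¥63,657.08 × 23% = ¥14,641.13.
Line 2 (7468.82, Narador, 597 kg, ¥109,686.81):
Base rate for 7468.82 is 22%.
Origin Narador qualifies under the Galara–Narador agreement and 7468.82 is covered: preferential rate 19.5% applies instead.
The additional-duty order on 7468.82 targets Velova, not Narador; it does not apply.
Duty = ¥109,686.81 × 19.5% = ¥21,388.93.
Line 3 (1597.25, Velova, 106 kg, ¥7,718.92):
Code 1597.25 is under a tariff-rate quota (threshold 165 kg). Quantity 106 kg is within the quota, so the in-quota rate 5% applies to the full value.
Duty = ¥7,718.92 × 5% = ¥385.95.
Line 4 (1820.54, Narador, 3,560 kg, ¥57,494.00):
Base rate for 1820.54 is 24.5%.
Origin Narador is the FTA partner but 1820.54 is not on the preference list; base rate stands.
Duty = ¥57,494.00 × 24.5% = ¥14,086.03.
Total = ¥14,641.13 + ¥21,388.93 + ¥385.95 + ¥14,086.03 = ¥50,502.04.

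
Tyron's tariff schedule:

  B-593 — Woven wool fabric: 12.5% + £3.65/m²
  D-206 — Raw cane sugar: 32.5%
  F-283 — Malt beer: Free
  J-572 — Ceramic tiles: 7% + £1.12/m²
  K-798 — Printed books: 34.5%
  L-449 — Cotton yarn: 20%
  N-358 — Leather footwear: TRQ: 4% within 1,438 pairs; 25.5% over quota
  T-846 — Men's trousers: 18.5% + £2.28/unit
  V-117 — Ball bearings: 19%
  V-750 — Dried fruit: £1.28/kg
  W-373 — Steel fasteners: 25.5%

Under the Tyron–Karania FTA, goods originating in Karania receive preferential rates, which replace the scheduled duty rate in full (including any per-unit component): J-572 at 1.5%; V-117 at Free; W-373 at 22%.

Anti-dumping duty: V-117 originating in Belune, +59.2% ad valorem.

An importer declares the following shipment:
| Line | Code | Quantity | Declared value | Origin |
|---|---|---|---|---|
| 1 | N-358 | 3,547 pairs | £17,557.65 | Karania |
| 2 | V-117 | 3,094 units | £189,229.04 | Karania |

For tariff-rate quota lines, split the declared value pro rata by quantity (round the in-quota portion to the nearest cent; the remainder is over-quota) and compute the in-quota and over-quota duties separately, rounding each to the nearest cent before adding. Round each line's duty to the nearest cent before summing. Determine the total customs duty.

£2,946.81

Line 1 (N-358, Karania, 3,547 pairs, £17,557.65):
Code N-358 is under a tariff-rate quota (threshold 1,438 pairs). In-quota: 1,438 pairs at 4%; over-quota: 2,109 pairs at 25.5%.
Pro-rata value split: in-quota = £17,557.65 × 1,438/3,547 = £7,118.10; over-quota = £17,557.65 − £7,118.10 = £10,439.55.
In-quota duty = £7,118.10 × 4% = £284.72. Over-quota duty = £10,439.55 × 25.5% = £2,662.09.
Line duty = £284.72 + £2,662.09 = £2,946.81.
Line 2 (V-117, Karania, 3,094 units, £189,229.04):
Base rate for V-117 is 19%.
Origin Karania qualifies under the Tyron–Karania agreement and V-117 is covered: preferential rate Free applies instead.
The additional-duty order on V-117 targets Belune, not Karania; it does not apply.
Duty = £189,229.04 × 0% = £0.00.
Total = £2,946.81 + £0.00 = £2,946.81.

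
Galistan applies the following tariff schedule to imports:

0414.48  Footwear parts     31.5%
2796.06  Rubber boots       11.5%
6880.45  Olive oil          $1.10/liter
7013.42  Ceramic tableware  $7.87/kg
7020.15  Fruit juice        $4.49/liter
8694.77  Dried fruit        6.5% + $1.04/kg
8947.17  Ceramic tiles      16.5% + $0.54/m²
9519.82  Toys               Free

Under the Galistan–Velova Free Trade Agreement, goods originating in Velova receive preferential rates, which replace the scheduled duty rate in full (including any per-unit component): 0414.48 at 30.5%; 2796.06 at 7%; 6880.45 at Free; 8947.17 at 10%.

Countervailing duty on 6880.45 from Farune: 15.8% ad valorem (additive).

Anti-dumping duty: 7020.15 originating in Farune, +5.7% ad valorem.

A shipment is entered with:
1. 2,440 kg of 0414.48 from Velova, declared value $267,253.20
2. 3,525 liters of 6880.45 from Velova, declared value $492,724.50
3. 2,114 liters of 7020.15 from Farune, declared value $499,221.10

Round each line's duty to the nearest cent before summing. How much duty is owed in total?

$119,459.69

Line 1 (0414.48, Velova, 2,440 kg, $267,253.20):
Base rate for 0414.48 is 31.5%.
Origin Velova qualifies under the Galistan–Velova agreement and 0414.48 is covered: preferential rate 30.5% applies instead.
Duty = $267,253.20 × 30.5% = $81,512.23.
Line 2 (6880.45, Velova, 3,525 liters, $492,724.50):
Base rate for 6880.45 is $1.10/liter.
Origin Velova qualifies under the Galistan–Velova agreement and 6880.45 is covered: preferential rate Free applies instead.
The additional-duty order on 6880.45 targets Farune, not Velova; it does not apply.
Duty = $492,724.50 × 0% = $0.00.
Line 3 (7020.15, Farune, 2,114 liters, $499,221.10):
Base rate for 7020.15 is $4.49/liter.
Additional duty on 7020.15 from Farune: +5.7% ad valorem. Applied ad valorem rate = 5.7%.
Duty = $499,221.10 × 5.7% + 2,114 × $4.49 = $37,947.46.
Total = $81,512.23 + $0.00 + $37,947.46 = $119,459.69.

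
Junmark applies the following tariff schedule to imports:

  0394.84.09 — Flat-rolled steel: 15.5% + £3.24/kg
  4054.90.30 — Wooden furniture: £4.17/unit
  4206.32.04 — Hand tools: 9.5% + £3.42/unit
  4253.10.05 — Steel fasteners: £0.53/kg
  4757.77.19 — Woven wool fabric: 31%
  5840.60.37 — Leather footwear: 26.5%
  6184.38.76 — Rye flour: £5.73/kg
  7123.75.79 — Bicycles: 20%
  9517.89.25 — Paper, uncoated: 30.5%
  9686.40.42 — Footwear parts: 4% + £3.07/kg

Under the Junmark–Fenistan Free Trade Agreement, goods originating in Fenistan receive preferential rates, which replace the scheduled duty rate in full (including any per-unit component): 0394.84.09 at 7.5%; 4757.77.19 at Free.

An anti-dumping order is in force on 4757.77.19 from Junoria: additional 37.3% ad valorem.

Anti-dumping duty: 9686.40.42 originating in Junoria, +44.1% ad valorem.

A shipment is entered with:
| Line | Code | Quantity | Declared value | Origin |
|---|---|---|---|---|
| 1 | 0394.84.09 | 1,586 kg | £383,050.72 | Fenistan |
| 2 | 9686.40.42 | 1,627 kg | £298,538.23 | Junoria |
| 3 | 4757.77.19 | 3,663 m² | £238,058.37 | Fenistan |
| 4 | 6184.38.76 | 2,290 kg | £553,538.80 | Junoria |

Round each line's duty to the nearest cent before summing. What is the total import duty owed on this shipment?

£190,442.28

Line 1 (0394.84.09, Fenistan, 1,586 kg, £383,050.72):
Base rate for 0394.84.09 is 15.5% + £3.24/kg.
Origin Fenistan qualifies under the Junmark–Fenistan agreement and 0394.84.09 is covered: preferential rate 7.5% applies instead.
Duty = £383,050.72 × 7.5% = £28,728.80.
Line 2 (9686.40.42, Junoria, 1,627 kg, £298,538.23):
Base rate for 9686.40.42 is 4% + £3.07/kg.
Additional duty on 9686.40.42 from Junoria: +44.1%. Applied ad valorem rate: 4% + 44.1% = 48.1%.
Duty = £298,538.23 × 48.1% + 1,627 × £3.07 = £148,591.78.
Line 3 (4757.77.19, Fenistan, 3,663 m², £238,058.37):
Base rate for 4757.77.19 is 31%.
Origin Fenistan qualifies under the Junmark–Fenistan agreement and 4757.77.19 is covered: preferential rate Free applies instead.
The additional-duty order on 4757.77.19 targets Junoria, not Fenistan; it does not apply.
Duty = £238,058.37 × 0% = £0.00.
Line 4 (6184.38.76, Junoria, 2,290 kg, £553,538.80):
Base rate for 6184.38.76 is £5.73/kg.
Duty = 2,290 × £5.73 = £13,121.70.
Total = £28,728.80 + £148,591.78 + £0.00 + £13,121.70 = £190,442.28.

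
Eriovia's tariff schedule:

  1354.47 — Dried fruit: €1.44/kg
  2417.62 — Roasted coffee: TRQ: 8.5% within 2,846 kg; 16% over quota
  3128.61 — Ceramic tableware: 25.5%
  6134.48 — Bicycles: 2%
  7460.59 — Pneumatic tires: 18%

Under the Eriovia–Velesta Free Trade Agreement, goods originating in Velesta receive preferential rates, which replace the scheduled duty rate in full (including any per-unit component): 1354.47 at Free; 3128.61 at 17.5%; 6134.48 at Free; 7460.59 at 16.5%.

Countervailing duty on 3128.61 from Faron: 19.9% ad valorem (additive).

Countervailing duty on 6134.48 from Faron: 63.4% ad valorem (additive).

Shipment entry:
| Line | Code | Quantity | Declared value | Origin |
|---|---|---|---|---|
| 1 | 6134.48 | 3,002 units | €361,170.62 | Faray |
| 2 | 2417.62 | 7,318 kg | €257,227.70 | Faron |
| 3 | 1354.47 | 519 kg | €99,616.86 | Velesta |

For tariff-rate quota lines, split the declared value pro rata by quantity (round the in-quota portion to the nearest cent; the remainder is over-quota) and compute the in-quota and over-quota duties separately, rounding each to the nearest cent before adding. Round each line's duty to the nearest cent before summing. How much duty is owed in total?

€40,877.08

Line 1 (6134.48, Faray, 3,002 units, €361,170.62):
Base rate for 6134.48 is 2%.
6134.48 has an FTA preferential rate, but origin Faray is not Velesta; base rate stands.
The additional-duty order on 6134.48 targets Faron, not Faray; it does not apply.
Duty = €361,170.62 × 2% = €7,223.41.
Line 2 (2417.62, Faron, 7,318 kg, €257,227.70):
Code 2417.62 is under a tariff-rate quota (threshold 2,846 kg). In-quota: 2,846 kg at 8.5%; over-quota: 4,472 kg at 16%.
Pro-rata value split: in-quota = €257,227.70 × 2,846/7,318 = €100,036.90; over-quota = €257,227.70 − €100,036.90 = €157,190.80.
In-quota duty = €100,036.90 × 8.5% = €8,503.14. Over-quota duty = €157,190.80 × 16% = €25,150.53.
Line duty = €8,503.14 + €25,150.53 = €33,653.67.
Line 3 (1354.47, Velesta, 519 kg, €99,616.86):
Base rate for 1354.47 is €1.44/kg.
Origin Velesta qualifies under the Eriovia–Velesta agreement and 1354.47 is covered: preferential rate Free applies instead.
Duty = €99,616.86 × 0% = €0.00.
Total = €7,223.41 + €33,653.67 + €0.00 = €40,877.08.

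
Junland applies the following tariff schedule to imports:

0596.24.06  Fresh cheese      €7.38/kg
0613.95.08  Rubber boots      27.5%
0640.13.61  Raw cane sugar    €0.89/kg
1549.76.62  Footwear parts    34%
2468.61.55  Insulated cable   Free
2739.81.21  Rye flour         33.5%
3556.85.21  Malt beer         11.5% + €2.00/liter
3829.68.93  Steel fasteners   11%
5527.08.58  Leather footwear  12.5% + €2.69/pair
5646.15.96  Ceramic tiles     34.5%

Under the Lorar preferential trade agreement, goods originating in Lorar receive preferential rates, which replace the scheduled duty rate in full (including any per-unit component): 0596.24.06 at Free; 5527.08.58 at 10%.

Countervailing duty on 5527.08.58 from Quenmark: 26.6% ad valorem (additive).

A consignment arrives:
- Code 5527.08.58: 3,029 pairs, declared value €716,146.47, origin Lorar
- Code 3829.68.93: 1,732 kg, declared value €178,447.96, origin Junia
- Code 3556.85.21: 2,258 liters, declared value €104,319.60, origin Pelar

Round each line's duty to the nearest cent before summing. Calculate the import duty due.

Line 1 (5527.08.58, Lorar, 3,029 pairs, €716,146.47):
Base rate for 5527.08.58 is 12.5% + €2.69/pair.
Origin Lorar qualifies under the Junland–Lorar agreement and 5527.08.58 is covered: preferential rate 10% applies instead.
The additional-duty order on 5527.08.58 targets Quenmark, not Lorar; it does not apply.
Duty = €716,146.47 × 10% = €71,614.65.
Line 2 (3829.68.93, Junia, 1,732 kg, €178,447.96):
Base rate for 3829.68.93 is 11%.
Duty = €178,447.96 × 11% = €19,629.28.
Line 3 (3556.85.21, Pelar, 2,258 liters, €104,319.60):
Base rate for 3556.85.21 is 11.5% + €2.00/liter.
Duty = €104,319.60 × 11.5% + 2,258 × €2.00 = €16,512.75.
Total = €71,614.65 + €19,629.28 + €16,512.75 = €107,756.68.

€107,756.68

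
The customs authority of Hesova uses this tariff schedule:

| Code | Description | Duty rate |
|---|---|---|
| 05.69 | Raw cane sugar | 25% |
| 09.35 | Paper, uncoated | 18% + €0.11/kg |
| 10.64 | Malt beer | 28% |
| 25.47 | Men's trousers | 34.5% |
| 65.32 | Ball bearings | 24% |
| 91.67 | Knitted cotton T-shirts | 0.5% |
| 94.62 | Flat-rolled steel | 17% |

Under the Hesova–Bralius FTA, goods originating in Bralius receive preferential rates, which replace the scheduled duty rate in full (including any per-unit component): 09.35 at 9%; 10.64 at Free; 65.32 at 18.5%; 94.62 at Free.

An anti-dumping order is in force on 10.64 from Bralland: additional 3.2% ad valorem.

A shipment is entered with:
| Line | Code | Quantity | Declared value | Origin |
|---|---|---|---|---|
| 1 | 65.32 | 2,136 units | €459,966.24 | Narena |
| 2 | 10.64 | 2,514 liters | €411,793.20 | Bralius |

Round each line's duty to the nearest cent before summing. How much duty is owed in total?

€110,391.90

Line 1 (65.32, Narena, 2,136 units, €459,966.24):
Base rate for 65.32 is 24%.
65.32 has an FTA preferential rate, but origin Narena is not Bralius; base rate stands.
Duty = €459,966.24 × 24% = €110,391.90.
Line 2 (10.64, Bralius, 2,514 liters, €411,793.20):
Base rate for 10.64 is 28%.
Origin Bralius qualifies under the Hesova–Bralius agreement and 10.64 is covered: preferential rate Free applies instead.
The additional-duty order on 10.64 targets Bralland, not Bralius; it does not apply.
Duty = €411,793.20 × 0% = €0.00.
Total = €110,391.90 + €0.00 = €110,391.90.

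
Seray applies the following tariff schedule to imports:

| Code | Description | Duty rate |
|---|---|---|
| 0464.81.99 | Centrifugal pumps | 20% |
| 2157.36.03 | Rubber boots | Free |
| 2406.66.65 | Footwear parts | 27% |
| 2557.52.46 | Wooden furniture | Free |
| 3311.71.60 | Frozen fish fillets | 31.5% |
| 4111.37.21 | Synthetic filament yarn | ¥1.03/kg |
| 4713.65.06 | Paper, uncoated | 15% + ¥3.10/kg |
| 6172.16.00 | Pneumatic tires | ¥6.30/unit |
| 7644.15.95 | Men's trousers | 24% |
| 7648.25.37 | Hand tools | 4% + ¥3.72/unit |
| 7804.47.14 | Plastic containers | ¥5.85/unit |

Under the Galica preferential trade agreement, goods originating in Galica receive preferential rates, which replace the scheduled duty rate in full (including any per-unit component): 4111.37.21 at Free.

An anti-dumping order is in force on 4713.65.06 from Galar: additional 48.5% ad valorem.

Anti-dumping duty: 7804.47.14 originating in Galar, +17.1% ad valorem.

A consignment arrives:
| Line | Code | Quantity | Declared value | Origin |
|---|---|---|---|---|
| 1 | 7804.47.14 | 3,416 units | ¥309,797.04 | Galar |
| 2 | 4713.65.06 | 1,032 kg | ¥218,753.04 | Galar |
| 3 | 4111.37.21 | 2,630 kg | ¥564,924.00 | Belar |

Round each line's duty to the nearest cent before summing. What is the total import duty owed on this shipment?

¥217,775.17

Line 1 (7804.47.14, Galar, 3,416 units, ¥309,797.04):
Base rate for 7804.47.14 is ¥5.85/unit.
Additional duty on 7804.47.14 from Galar: +17.1% ad valorem. Applied ad valorem rate = 17.1%.
Duty = ¥309,797.04 × 17.1% + 3,416 × ¥5.85 = ¥72,958.89.
Line 2 (4713.65.06, Galar, 1,032 kg, ¥218,753.04):
Base rate for 4713.65.06 is 15% + ¥3.10/kg.
Additional duty on 4713.65.06 from Galar: +48.5%. Applied ad valorem rate: 15% + 48.5% = 63.5%.
Duty = ¥218,753.04 × 63.5% + 1,032 × ¥3.10 = ¥142,107.38.
Line 3 (4111.37.21, Belar, 2,630 kg, ¥564,924.00):
Base rate for 4111.37.21 is ¥1.03/kg.
4111.37.21 has an FTA preferential rate, but origin Belar is not Galica; base rate stands.
Duty = 2,630 × ¥1.03 = ¥2,708.90.
Total = ¥72,958.89 + ¥142,107.38 + ¥2,708.90 = ¥217,775.17.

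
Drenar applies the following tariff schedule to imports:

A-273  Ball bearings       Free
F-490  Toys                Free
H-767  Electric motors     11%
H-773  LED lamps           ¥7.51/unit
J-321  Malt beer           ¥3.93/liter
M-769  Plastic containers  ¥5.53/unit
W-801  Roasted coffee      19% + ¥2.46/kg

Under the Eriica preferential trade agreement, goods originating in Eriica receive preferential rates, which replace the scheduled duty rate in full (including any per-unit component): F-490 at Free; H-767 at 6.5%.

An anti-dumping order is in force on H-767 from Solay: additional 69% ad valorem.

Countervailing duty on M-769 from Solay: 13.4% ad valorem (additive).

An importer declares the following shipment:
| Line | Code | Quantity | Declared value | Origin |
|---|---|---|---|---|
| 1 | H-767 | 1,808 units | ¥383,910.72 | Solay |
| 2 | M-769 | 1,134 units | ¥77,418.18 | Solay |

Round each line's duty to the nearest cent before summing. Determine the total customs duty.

¥323,773.64

Line 1 (H-767, Solay, 1,808 units, ¥383,910.72):
Base rate for H-767 is 11%.
H-767 has an FTA preferential rate, but origin Solay is not Eriica; base rate stands.
Additional duty on H-767 from Solay: +69%. Applied ad valorem rate: 11% + 69% = 80%.
Duty = ¥383,910.72 × 80% = ¥307,128.58.
Line 2 (M-769, Solay, 1,134 units, ¥77,418.18):
Base rate for M-769 is ¥5.53/unit.
Additional duty on M-769 from Solay: +13.4% ad valorem. Applied ad valorem rate = 13.4%.
Duty = ¥77,418.18 × 13.4% + 1,134 × ¥5.53 = ¥16,645.06.
Total = ¥307,128.58 + ¥16,645.06 = ¥323,773.64.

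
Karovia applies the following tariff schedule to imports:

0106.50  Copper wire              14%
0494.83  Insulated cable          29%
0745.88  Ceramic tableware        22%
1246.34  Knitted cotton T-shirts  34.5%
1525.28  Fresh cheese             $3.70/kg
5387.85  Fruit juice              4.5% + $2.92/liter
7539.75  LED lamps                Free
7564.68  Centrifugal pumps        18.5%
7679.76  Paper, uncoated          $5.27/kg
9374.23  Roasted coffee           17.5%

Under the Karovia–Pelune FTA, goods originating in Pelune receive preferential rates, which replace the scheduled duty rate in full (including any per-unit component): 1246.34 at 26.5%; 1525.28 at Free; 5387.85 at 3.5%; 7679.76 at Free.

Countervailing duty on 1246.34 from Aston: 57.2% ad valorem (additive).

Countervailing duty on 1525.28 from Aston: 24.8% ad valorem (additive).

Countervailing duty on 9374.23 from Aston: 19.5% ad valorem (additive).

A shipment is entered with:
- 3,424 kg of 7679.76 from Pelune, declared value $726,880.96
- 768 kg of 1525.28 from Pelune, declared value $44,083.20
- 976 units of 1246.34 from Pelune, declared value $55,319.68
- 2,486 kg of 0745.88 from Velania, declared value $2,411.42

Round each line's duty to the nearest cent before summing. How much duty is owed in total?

$15,190.23

Line 1 (7679.76, Pelune, 3,424 kg, $726,880.96):
Base rate for 7679.76 is $5.27/kg.
Origin Pelune qualifies under the Karovia–Pelune agreement and 7679.76 is covered: preferential rate Free applies instead.
Duty = $726,880.96 × 0% = $0.00.
Line 2 (1525.28, Pelune, 768 kg, $44,083.20):
Base rate for 1525.28 is $3.70/kg.
Origin Pelune qualifies under the Karovia–Pelune agreement and 1525.28 is covered: preferential rate Free applies instead.
The additional-duty order on 1525.28 targets Aston, not Pelune; it does not apply.
Duty = $44,083.20 × 0% = $0.00.
Line 3 (1246.34, Pelune, 976 units, $55,319.68):
Base rate for 1246.34 is 34.5%.
Origin Pelune qualifies under the Karovia–Pelune agreement and 1246.34 is covered: preferential rate 26.5% applies instead.
The additional-duty order on 1246.34 targets Aston, not Pelune; it does not apply.
Duty = $55,319.68 × 26.5% = $14,659.72.
Line 4 (0745.88, Velania, 2,486 kg, $2,411.42):
Base rate for 0745.88 is 22%.
Duty = $2,411.42 × 22% = $530.51.
Total = $0.00 + $0.00 + $14,659.72 + $530.51 = $15,190.23.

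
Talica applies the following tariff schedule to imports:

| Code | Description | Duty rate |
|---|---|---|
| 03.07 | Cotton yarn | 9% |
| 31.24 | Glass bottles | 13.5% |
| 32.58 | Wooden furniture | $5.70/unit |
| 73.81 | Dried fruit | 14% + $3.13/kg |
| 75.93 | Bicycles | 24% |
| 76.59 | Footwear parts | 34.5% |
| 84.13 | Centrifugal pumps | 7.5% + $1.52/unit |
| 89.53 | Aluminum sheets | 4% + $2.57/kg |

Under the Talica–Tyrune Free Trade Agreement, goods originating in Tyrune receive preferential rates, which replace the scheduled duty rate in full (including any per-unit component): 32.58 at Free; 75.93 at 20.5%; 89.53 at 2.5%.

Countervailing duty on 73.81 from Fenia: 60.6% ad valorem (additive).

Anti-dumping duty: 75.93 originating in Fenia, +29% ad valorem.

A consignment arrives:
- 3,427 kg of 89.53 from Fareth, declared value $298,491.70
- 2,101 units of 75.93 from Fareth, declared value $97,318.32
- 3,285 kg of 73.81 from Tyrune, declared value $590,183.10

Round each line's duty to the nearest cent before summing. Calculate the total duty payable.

$137,011.14

Line 1 (89.53, Fareth, 3,427 kg, $298,491.70):
Base rate for 89.53 is 4% + $2.57/kg.
89.53 has an FTA preferential rate, but origin Fareth is not Tyrune; base rate stands.
Duty = $298,491.70 × 4% + 3,427 × $2.57 = $20,747.06.
Line 2 (75.93, Fareth, 2,101 units, $97,318.32):
Base rate for 75.93 is 24%.
75.93 has an FTA preferential rate, but origin Fareth is not Tyrune; base rate stands.
The additional-duty order on 75.93 targets Fenia, not Fareth; it does not apply.
Duty = $97,318.32 × 24% = $23,356.40.
Line 3 (73.81, Tyrune, 3,285 kg, $590,183.10):
Base rate for 73.81 is 14% + $3.13/kg.
Origin Tyrune is the FTA partner but 73.81 is not on the preference list; base rate stands.
The additional-duty order on 73.81 targets Fenia, not Tyrune; it does not apply.
Duty = $590,183.10 × 14% + 3,285 × $3.13 = $92,907.68.
Total = $20,747.06 + $23,356.40 + $92,907.68 = $137,011.14.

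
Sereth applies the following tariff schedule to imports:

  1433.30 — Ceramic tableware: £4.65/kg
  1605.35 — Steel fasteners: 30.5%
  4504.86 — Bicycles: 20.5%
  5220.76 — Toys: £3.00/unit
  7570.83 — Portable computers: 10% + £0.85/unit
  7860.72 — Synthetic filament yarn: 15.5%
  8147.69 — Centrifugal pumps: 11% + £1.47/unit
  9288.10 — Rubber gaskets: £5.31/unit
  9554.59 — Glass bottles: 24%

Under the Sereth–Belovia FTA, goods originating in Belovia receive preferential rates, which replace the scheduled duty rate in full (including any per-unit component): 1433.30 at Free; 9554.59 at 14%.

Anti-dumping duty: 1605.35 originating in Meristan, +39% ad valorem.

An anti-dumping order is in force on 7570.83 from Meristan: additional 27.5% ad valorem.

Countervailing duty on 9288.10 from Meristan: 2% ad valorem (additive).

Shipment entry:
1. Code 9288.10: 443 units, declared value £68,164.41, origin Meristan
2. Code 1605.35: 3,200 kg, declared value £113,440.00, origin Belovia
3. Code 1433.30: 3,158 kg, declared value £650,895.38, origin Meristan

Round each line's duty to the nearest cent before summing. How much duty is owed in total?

Line 1 (9288.10, Meristan, 443 units, £68,164.41):
Base rate for 9288.10 is £5.31/unit.
Additional duty on 9288.10 from Meristan: +2% ad valorem. Applied ad valorem rate = 2%.
Duty = £68,164.41 × 2% + 443 × £5.31 = £3,715.62.
Line 2 (1605.35, Belovia, 3,200 kg, £113,440.00):
Base rate for 1605.35 is 30.5%.
Origin Belovia is the FTA partner but 1605.35 is not on the preference list; base rate stands.
The additional-duty order on 1605.35 targets Meristan, not Belovia; it does not apply.
Duty = £113,440.00 × 30.5% = £34,599.20.
Line 3 (1433.30, Meristan, 3,158 kg, £650,895.38):
Base rate for 1433.30 is £4.65/kg.
1433.30 has an FTA preferential rate, but origin Meristan is not Belovia; base rate stands.
Duty = 3,158 × £4.65 = £14,684.70.
Total = £3,715.62 + £34,599.20 + £14,684.70 = £52,999.52.

£52,999.52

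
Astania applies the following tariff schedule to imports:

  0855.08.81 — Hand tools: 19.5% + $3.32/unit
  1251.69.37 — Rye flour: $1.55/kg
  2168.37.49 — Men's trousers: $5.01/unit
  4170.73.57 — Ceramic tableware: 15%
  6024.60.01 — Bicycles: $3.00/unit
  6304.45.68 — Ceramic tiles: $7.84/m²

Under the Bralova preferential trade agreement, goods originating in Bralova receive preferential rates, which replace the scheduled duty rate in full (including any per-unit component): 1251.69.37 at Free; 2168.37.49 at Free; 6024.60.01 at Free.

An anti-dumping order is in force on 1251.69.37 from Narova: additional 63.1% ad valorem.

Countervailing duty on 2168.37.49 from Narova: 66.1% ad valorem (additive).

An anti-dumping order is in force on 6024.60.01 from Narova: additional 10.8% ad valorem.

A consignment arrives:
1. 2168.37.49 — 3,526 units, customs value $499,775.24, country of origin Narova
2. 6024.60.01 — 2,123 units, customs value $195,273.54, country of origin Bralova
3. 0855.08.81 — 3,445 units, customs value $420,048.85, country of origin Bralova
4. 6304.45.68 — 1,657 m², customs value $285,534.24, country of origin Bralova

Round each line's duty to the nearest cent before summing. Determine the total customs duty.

$454,354.50

Line 1 (2168.37.49, Narova, 3,526 units, $499,775.24):
Base rate for 2168.37.49 is $5.01/unit.
2168.37.49 has an FTA preferential rate, but origin Narova is not Bralova; base rate stands.
Additional duty on 2168.37.49 from Narova: +66.1% ad valorem. Applied ad valorem rate = 66.1%.
Duty = $499,775.24 × 66.1% + 3,526 × $5.01 = $348,016.69.
Line 2 (6024.60.01, Bralova, 2,123 units, $195,273.54):
Base rate for 6024.60.01 is $3.00/unit.
Origin Bralova qualifies under the Astania–Bralova agreement and 6024.60.01 is covered: preferential rate Free applies instead.
The additional-duty order on 6024.60.01 targets Narova, not Bralova; it does not apply.
Duty = $195,273.54 × 0% = $0.00.
Line 3 (0855.08.81, Bralova, 3,445 units, $420,048.85):
Base rate for 0855.08.81 is 19.5% + $3.32/unit.
Origin Bralova is the FTA partner but 0855.08.81 is not on the preference list; base rate stands.
Duty = $420,048.85 × 19.5% + 3,445 × $3.32 = $93,346.93.
Line 4 (6304.45.68, Bralova, 1,657 m², $285,534.24):
Base rate for 6304.45.68 is $7.84/m².
Origin Bralova is the FTA partner but 6304.45.68 is not on the preference list; base rate stands.
Duty = 1,657 × $7.84 = $12,990.88.
Total = $348,016.69 + $0.00 + $93,346.93 + $12,990.88 = $454,354.50.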